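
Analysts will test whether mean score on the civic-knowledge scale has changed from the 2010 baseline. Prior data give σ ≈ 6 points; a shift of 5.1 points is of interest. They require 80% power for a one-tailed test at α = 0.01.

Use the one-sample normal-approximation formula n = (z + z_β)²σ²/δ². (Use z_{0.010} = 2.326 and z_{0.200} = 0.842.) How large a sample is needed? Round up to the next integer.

n = 14

n = (z_α + z_β)² · σ² / δ²
  = (2.326 + 0.842)² · 6² / 5.1²
  = 10.0362 · 36 / 26.01
  = 13.89
Round up → n = 14.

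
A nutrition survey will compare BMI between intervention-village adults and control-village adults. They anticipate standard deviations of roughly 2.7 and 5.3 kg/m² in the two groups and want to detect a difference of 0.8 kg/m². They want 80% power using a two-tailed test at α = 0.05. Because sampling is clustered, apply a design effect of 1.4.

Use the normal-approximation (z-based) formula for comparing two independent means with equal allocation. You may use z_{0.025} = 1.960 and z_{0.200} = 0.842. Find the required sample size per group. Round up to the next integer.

n = (z_{α/2} + z_β)² · (σ₁² + σ₂²) / δ²
  = (1.960 + 0.842)² · (2.7² + 5.3² = 35.38) / 0.8²
  = 7.8512 · 35.38 / 0.64
  = 434.02
Design effect: 1.4 × 434.02 = 607.63.
Round up → n = 608 per group.

n = 608 per group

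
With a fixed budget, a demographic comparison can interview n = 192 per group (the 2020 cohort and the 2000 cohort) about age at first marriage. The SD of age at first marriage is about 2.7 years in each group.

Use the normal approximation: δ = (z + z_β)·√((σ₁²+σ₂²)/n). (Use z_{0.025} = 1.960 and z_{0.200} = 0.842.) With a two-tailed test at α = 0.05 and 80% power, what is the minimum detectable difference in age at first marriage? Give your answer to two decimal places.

δ = (z_{α/2} + z_β) · √((σ₁²+σ₂²)/n)
  = (1.960 + 0.842) · √(14.58/192)
  = 2.802 · √0.07594
  = 2.802 · 0.2756
  = 0.7721

Minimum detectable difference ≈ 0.77 years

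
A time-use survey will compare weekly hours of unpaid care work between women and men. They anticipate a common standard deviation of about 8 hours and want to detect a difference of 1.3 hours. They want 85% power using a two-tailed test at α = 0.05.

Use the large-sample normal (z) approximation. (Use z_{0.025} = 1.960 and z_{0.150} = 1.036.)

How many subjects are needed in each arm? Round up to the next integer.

n = (z_{α/2} + z_β)² · (σ₁² + σ₂²) / δ²
  = (1.960 + 1.036)² · (2·8² = 128) / 1.3²
  = 8.9760 · 128 / 1.69
  = 679.84
Round up → n = 680 per group.

n = 680 per group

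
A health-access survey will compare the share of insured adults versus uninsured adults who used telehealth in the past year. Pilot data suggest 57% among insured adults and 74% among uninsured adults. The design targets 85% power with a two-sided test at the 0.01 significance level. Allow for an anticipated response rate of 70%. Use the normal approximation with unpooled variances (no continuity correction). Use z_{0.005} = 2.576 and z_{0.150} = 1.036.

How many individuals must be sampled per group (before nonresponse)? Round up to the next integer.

n = 283 per group

n = (z_{α/2} + z_β)² · [p₁(1−p₁) + p₂(1−p₂)] / (p₁ − p₂)²
  = (2.576 + 1.036)² · (0.57·0.43 + 0.74·0.26) / (-0.17)²
  = (3.612)² · (0.2451 + 0.1924) / 0.0289
  = 13.0465 · 0.4375 / 0.0289
  = 197.50
Adjust for 70% response: 197.50 / 0.70 = 282.15.
Round up → n = 283 per group.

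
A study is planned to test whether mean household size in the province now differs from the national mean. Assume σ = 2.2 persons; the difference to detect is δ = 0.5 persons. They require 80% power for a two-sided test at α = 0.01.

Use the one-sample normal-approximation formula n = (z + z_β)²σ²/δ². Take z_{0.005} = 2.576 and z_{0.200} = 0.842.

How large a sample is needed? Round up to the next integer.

n = (z_{α/2} + z_β)² · σ² / δ²
  = (2.576 + 0.842)² · 2.2² / 0.5²
  = 11.6827 · 4.84 / 0.25
  = 226.18
Round up → n = 227.

n = 227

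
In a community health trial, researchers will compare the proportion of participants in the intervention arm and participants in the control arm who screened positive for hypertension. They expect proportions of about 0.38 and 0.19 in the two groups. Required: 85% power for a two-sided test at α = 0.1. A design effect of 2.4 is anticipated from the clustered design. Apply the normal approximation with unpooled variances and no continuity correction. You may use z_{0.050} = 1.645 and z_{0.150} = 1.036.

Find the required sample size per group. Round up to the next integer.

n = 187 per group

n = (z_{α/2} + z_β)² · [p₁(1−p₁) + p₂(1−p₂)] / (p₁ − p₂)²
  = (1.645 + 1.036)² · (0.38·0.62 + 0.19·0.81) / (0.19)²
  = (2.681)² · (0.2356 + 0.1539) / 0.0361
  = 7.1878 · 0.3895 / 0.0361
  = 77.55
Design effect: 2.4 × 77.55 = 186.13.
Round up → n = 187 per group.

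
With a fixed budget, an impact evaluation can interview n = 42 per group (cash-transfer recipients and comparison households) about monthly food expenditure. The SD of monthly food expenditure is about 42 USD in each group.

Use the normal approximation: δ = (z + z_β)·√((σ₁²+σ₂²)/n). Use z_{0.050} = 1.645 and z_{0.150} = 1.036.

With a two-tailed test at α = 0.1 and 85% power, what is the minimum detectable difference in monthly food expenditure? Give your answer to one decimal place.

δ = (z_{α/2} + z_β) · √((σ₁²+σ₂²)/n)
  = (1.645 + 1.036) · √(3528/42)
  = 2.681 · √84
  = 2.681 · 9.1652
  = 24.5718

Minimum detectable difference ≈ 24.6 USD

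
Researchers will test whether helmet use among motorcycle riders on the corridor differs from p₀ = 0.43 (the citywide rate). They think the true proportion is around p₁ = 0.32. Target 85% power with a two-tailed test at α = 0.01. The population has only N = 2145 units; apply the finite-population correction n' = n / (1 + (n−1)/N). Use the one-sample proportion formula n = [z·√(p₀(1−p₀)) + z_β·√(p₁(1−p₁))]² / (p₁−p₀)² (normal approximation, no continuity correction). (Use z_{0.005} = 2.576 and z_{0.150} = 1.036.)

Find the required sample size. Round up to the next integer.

n = [z_{α/2}·√(p₀q₀) + z_β·√(p₁q₁)]² / (p₁ − p₀)²
  = [2.576·√(0.43·0.57) + 1.036·√(0.32·0.68)]² / (-0.11)²
  = [2.576·0.4951 + 1.036·0.4665]² / 0.0121
  = [1.7586]² / 0.0121
  = 255.59
Finite-population correction (N = 2145): 255.59 / (1 + (255.59 − 1)/2145) = 228.47.
Round up → n = 229.

n = 229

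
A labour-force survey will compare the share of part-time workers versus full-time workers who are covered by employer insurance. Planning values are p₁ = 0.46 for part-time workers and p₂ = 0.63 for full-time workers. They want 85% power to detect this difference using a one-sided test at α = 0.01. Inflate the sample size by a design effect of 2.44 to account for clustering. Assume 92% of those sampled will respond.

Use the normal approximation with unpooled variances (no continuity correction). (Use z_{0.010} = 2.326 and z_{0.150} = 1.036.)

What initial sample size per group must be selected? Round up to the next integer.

n = 500 per group

n = (z_α + z_β)² · [p₁(1−p₁) + p₂(1−p₂)] / (p₁ − p₂)²
  = (2.326 + 1.036)² · (0.46·0.54 + 0.63·0.37) / (-0.17)²
  = (3.362)² · (0.2484 + 0.2331) / 0.0289
  = 11.3030 · 0.4815 / 0.0289
  = 188.32
Design effect: 2.44 × 188.32 = 459.50.
Adjust for 92% response: 459.50 / 0.92 = 499.45.
Round up → n = 500 per group.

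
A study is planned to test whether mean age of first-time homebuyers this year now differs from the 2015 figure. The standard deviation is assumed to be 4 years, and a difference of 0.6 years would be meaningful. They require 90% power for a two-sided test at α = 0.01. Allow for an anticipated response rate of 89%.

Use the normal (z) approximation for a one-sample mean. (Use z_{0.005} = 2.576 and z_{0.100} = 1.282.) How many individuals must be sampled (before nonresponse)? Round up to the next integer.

n = (z_{α/2} + z_β)² · σ² / δ²
  = (2.576 + 1.282)² · 4² / 0.6²
  = 14.8842 · 16 / 0.36
  = 661.52
Adjust for 89% response: 661.52 / 0.89 = 743.28.
Round up → n = 744.

n = 744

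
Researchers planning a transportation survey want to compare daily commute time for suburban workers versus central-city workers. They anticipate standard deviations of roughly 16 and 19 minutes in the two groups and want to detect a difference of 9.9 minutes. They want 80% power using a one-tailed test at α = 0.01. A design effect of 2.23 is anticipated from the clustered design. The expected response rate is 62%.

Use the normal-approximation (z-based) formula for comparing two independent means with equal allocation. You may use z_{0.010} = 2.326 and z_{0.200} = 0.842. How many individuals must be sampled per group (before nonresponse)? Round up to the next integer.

n = (z_α + z_β)² · (σ₁² + σ₂²) / δ²
  = (2.326 + 0.842)² · (16² + 19² = 617) / 9.9²
  = 10.0362 · 617 / 98.01
  = 63.18
Design effect: 2.23 × 63.18 = 140.89.
Adjust for 62% response: 140.89 / 0.62 = 227.25.
Round up → n = 228 per group.

n = 228 per group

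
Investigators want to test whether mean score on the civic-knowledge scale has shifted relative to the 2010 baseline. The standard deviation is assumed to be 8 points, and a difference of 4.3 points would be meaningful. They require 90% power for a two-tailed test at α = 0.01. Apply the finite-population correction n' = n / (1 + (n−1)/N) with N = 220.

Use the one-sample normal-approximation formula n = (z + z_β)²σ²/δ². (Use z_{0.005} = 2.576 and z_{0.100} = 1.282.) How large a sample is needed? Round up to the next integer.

n = (z_{α/2} + z_β)² · σ² / δ²
  = (2.576 + 1.282)² · 8² / 4.3²
  = 14.8842 · 64 / 18.49
  = 51.52
Finite-population correction (N = 220): 51.52 / (1 + (51.52 − 1)/220) = 41.90.
Round up → n = 42.

n = 42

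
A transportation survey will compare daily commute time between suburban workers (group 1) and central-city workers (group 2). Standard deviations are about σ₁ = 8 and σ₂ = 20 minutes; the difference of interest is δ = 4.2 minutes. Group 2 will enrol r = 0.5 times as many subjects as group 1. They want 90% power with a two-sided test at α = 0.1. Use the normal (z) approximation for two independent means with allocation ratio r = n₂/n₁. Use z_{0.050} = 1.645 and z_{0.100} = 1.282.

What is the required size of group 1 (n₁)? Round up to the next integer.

n₁ = 420

n₁ = (z_{α/2} + z_β)² · (σ₁² + σ₂²/r) / δ²
   = (1.645 + 1.282)² · (8² + 20²/0.5) / 4.2²
   = 8.5673 · (64 + 800) / 17.64
   = 8.5673 · 864 / 17.64
   = 419.62
Round up → n₁ = 420; n₂ = r·n₁ = 0.5 × 420 = 210.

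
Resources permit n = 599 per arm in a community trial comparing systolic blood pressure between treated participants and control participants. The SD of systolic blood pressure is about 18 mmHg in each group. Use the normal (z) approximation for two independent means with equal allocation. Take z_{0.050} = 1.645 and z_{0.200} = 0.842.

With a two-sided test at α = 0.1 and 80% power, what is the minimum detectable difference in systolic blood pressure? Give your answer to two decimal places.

δ = (z_{α/2} + z_β) · √((σ₁²+σ₂²)/n)
  = (1.645 + 0.842) · √(648/599)
  = 2.487 · √1.0818
  = 2.487 · 1.0401
  = 2.5867

Minimum detectable difference ≈ 2.59 mmHg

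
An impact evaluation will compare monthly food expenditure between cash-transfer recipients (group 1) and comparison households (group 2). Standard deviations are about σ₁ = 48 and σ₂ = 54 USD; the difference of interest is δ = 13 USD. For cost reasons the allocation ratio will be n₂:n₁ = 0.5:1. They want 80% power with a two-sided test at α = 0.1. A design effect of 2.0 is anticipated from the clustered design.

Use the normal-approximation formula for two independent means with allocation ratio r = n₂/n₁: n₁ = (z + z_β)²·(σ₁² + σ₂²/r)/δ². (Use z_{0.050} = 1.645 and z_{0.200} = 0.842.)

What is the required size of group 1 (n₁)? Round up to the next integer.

n₁ = 596

n₁ = (z_{α/2} + z_β)² · (σ₁² + σ₂²/r) / δ²
   = (1.645 + 0.842)² · (48² + 54²/0.5) / 13²
   = 6.1852 · (2304 + 5832) / 169
   = 6.1852 · 8136 / 169
   = 297.77
Design effect: 2.0 × 297.77 = 595.53.
Round up → n₁ = 596; n₂ = r·n₁ = 0.5 × 596 = 298.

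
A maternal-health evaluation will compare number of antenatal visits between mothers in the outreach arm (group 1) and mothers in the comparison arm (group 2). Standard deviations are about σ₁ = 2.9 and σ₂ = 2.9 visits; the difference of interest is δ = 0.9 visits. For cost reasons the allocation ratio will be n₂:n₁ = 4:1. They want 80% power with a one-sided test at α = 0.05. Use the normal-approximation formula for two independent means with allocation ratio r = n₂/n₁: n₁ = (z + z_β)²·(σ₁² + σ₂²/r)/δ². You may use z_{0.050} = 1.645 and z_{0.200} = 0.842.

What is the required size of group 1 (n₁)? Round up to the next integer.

n₁ = (z_α + z_β)² · (σ₁² + σ₂²/r) / δ²
   = (1.645 + 0.842)² · (2.9² + 2.9²/4) / 0.9²
   = 6.1852 · (8.41 + 2.1025) / 0.81
   = 6.1852 · 10.5125 / 0.81
   = 80.27
Round up → n₁ = 81; n₂ = r·n₁ = 4 × 81 = 324.

n₁ = 81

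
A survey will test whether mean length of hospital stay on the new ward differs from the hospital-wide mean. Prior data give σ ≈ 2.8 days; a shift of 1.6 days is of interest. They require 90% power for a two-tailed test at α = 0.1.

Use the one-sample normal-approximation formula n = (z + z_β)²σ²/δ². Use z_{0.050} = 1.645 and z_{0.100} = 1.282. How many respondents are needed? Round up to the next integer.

n = (z_{α/2} + z_β)² · σ² / δ²
  = (1.645 + 1.282)² · 2.8² / 1.6²
  = 8.5673 · 7.84 / 2.56
  = 26.24
Round up → n = 27.

n = 27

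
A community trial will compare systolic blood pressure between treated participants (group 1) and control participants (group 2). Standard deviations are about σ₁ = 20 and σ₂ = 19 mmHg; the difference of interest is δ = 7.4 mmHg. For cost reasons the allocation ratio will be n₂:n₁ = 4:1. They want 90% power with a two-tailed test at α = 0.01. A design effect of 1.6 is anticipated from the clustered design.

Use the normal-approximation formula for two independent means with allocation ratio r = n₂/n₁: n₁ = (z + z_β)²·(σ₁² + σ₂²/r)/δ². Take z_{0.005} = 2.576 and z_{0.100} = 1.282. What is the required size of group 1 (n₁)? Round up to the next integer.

n₁ = 214

n₁ = (z_{α/2} + z_β)² · (σ₁² + σ₂²/r) / δ²
   = (2.576 + 1.282)² · (20² + 19²/4) / 7.4²
   = 14.8842 · (400 + 90.25) / 54.76
   = 14.8842 · 490.25 / 54.76
   = 133.25
Design effect: 1.6 × 133.25 = 213.21.
Round up → n₁ = 214; n₂ = r·n₁ = 4 × 214 = 856.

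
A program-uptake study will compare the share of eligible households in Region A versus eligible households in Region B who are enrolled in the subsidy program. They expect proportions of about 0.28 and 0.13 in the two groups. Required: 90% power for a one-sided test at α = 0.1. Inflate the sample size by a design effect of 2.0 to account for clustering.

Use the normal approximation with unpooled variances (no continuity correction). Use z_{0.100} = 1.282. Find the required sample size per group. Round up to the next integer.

n = 184 per group

n = (z_α + z_β)² · [p₁(1−p₁) + p₂(1−p₂)] / (p₁ − p₂)²
  = (1.282 + 1.282)² · (0.28·0.72 + 0.13·0.87) / (0.15)²
  = (2.564)² · (0.2016 + 0.1131) / 0.0225
  = 6.5741 · 0.3147 / 0.0225
  = 91.95
Design effect: 2.0 × 91.95 = 183.90.
Round up → n = 184 per group.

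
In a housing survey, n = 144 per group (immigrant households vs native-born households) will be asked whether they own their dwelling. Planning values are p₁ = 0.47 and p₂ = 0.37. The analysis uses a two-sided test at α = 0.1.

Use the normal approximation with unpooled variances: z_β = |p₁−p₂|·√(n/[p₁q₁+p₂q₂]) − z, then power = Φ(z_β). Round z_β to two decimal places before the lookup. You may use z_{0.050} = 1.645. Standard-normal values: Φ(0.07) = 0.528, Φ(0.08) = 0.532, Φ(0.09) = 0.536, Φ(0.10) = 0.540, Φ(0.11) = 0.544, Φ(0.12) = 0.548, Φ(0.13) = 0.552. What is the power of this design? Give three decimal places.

Power ≈ 0.532

z_β = |p₁−p₂|·√(n/[p₁q₁+p₂q₂]) − z_{α/2}
    = 0.10 · √(144/0.4822) − 1.645
    = 0.10 · 17.2810 − 1.645
    = 1.7281 − 1.645 = 0.0831 → 0.08
Power = Φ(0.08) = 0.532.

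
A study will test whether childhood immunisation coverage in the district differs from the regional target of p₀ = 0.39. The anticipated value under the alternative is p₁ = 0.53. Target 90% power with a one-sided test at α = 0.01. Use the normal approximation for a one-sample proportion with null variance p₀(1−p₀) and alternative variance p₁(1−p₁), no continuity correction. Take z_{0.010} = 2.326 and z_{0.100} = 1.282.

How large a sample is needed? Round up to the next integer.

n = [z_α·√(p₀q₀) + z_β·√(p₁q₁)]² / (p₁ − p₀)²
  = [2.326·√(0.39·0.61) + 1.282·√(0.53·0.47)]² / (0.14)²
  = [2.326·0.4877 + 1.282·0.4991]² / 0.0196
  = [1.7744]² / 0.0196
  = 160.63
Round up → n = 161.

n = 161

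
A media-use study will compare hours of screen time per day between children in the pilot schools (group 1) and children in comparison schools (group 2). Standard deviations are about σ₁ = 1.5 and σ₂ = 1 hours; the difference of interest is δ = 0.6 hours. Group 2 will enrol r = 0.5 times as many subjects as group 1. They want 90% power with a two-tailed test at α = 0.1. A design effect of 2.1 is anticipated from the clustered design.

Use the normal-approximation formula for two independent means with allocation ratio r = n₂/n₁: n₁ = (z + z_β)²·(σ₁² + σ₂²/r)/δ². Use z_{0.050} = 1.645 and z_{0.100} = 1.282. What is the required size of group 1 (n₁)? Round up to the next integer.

n₁ = 213

n₁ = (z_{α/2} + z_β)² · (σ₁² + σ₂²/r) / δ²
   = (1.645 + 1.282)² · (1.5² + 1²/0.5) / 0.6²
   = 8.5673 · (2.25 + 2) / 0.36
   = 8.5673 · 4.25 / 0.36
   = 101.14
Design effect: 2.1 × 101.14 = 212.40.
Round up → n₁ = 213; n₂ = r·n₁ = 0.5 × 213 = 107.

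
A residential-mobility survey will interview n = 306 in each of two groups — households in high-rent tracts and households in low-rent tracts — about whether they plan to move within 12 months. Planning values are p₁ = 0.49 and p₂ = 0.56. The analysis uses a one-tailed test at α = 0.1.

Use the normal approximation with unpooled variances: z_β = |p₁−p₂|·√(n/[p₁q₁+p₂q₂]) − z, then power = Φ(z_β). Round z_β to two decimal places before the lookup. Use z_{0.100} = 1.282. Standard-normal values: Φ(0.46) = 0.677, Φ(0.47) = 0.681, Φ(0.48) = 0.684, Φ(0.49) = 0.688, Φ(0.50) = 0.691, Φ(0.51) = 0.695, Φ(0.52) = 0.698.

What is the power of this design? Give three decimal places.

Power ≈ 0.677

z_β = |p₁−p₂|·√(n/[p₁q₁+p₂q₂]) − z_α
    = 0.07 · √(306/0.4963) − 1.282
    = 0.07 · 24.8307 − 1.282
    = 1.7381 − 1.282 = 0.4561 → 0.46
Power = Φ(0.46) = 0.677.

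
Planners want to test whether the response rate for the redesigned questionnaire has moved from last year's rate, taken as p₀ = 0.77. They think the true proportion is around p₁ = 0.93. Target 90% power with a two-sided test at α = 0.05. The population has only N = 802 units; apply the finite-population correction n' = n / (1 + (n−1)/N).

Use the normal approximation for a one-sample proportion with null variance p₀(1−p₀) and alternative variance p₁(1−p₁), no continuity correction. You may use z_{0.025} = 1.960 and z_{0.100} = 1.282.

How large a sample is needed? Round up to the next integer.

n = [z_{α/2}·√(p₀q₀) + z_β·√(p₁q₁)]² / (p₁ − p₀)²
  = [1.960·√(0.77·0.23) + 1.282·√(0.93·0.07)]² / (0.16)²
  = [1.960·0.4208 + 1.282·0.2551]² / 0.0256
  = [1.1519]² / 0.0256
  = 51.83
Finite-population correction (N = 802): 51.83 / (1 + (51.83 − 1)/802) = 48.74.
Round up → n = 49.

n = 49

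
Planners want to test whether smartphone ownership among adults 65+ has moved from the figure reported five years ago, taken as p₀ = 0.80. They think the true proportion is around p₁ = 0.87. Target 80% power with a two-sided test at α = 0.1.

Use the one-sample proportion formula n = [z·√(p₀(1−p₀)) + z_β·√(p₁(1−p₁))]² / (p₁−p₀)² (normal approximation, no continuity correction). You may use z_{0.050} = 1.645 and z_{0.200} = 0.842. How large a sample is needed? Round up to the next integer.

n = 181

n = [z_{α/2}·√(p₀q₀) + z_β·√(p₁q₁)]² / (p₁ − p₀)²
  = [1.645·√(0.80·0.20) + 0.842·√(0.87·0.13)]² / (0.07)²
  = [1.645·0.4000 + 0.842·0.3363]² / 0.0049
  = [0.9412]² / 0.0049
  = 180.77
Round up → n = 181.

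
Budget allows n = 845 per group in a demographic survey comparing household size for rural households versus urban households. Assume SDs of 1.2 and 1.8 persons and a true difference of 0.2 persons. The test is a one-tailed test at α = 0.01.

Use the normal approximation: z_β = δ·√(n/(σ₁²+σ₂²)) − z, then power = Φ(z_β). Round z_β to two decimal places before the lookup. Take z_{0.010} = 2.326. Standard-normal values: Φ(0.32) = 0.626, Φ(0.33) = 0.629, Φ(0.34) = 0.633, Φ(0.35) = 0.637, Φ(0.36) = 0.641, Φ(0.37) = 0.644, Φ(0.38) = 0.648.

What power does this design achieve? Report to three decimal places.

z_β = δ·√(n/(σ₁²+σ₂²)) − z_α
    = 0.2 · √(845/4.68) − 2.326
    = 0.2 · 13.43710 − 2.326
    = 2.6874 − 2.326 = 0.3614 → 0.36
Power = Φ(0.36) = 0.641.

Power ≈ 0.641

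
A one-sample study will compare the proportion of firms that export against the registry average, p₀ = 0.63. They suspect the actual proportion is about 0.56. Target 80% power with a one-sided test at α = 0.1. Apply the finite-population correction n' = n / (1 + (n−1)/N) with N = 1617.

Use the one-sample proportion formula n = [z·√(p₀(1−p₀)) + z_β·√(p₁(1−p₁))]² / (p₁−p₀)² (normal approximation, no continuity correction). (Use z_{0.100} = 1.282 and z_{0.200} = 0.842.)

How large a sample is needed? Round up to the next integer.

n = [z_α·√(p₀q₀) + z_β·√(p₁q₁)]² / (p₁ − p₀)²
  = [1.282·√(0.63·0.37) + 0.842·√(0.56·0.44)]² / (-0.07)²
  = [1.282·0.4828 + 0.842·0.4964]² / 0.0049
  = [1.0369]² / 0.0049
  = 219.43
Finite-population correction (N = 1617): 219.43 / (1 + (219.43 − 1)/1617) = 193.31.
Round up → n = 194.

n = 194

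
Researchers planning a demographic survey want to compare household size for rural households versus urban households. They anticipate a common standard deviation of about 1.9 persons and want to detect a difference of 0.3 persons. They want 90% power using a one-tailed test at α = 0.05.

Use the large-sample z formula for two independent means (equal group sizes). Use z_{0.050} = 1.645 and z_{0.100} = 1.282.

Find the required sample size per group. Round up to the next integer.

n = 688 per group

n = (z_α + z_β)² · (σ₁² + σ₂²) / δ²
  = (1.645 + 1.282)² · (2·1.9² = 7.22) / 0.3²
  = 8.5673 · 7.22 / 0.09
  = 687.29
Round up → n = 688 per group.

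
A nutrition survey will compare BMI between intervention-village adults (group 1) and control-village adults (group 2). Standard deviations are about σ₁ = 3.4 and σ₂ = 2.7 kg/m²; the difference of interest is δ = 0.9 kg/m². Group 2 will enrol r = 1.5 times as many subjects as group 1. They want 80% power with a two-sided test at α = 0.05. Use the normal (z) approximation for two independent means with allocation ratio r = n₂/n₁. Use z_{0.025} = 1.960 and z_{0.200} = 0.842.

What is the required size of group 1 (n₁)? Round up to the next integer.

n₁ = 160

n₁ = (z_{α/2} + z_β)² · (σ₁² + σ₂²/r) / δ²
   = (1.960 + 0.842)² · (3.4² + 2.7²/1.5) / 0.9²
   = 7.8512 · (11.56 + 4.86) / 0.81
   = 7.8512 · 16.42 / 0.81
   = 159.16
Round up → n₁ = 160; n₂ = r·n₁ = 1.5 × 160 = 240.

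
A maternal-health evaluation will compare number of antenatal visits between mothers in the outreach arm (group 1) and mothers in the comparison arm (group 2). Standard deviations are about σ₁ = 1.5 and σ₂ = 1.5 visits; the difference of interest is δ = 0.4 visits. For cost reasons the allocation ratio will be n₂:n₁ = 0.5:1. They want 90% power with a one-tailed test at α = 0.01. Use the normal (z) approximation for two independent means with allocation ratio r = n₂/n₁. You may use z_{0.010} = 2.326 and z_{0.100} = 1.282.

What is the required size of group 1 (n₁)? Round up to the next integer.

n₁ = 550

n₁ = (z_α + z_β)² · (σ₁² + σ₂²/r) / δ²
   = (2.326 + 1.282)² · (1.5² + 1.5²/0.5) / 0.4²
   = 13.0177 · (2.25 + 4.5) / 0.16
   = 13.0177 · 6.75 / 0.16
   = 549.18
Round up → n₁ = 550; n₂ = r·n₁ = 0.5 × 550 = 275.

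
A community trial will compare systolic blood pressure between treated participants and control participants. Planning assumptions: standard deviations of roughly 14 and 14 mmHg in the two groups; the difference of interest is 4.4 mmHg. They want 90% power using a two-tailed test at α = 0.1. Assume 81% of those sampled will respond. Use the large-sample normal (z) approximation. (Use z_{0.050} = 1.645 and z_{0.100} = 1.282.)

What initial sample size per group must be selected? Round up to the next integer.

n = (z_{α/2} + z_β)² · (σ₁² + σ₂²) / δ²
  = (1.645 + 1.282)² · (14² + 14² = 392) / 4.4²
  = 8.5673 · 392 / 19.36
  = 173.47
Adjust for 81% response: 173.47 / 0.81 = 214.16.
Round up → n = 215 per group.

n = 215 per group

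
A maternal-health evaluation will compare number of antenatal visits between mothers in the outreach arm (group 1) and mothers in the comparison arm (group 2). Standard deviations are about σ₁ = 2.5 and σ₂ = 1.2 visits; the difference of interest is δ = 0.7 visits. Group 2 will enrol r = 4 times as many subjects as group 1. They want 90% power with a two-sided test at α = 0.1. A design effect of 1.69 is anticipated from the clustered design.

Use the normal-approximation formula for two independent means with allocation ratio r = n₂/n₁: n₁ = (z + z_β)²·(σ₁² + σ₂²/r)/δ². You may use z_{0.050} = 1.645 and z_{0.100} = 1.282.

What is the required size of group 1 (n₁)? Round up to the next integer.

n₁ = 196

n₁ = (z_{α/2} + z_β)² · (σ₁² + σ₂²/r) / δ²
   = (1.645 + 1.282)² · (2.5² + 1.2²/4) / 0.7²
   = 8.5673 · (6.25 + 0.36) / 0.49
   = 8.5673 · 6.61 / 0.49
   = 115.57
Design effect: 1.69 × 115.57 = 195.32.
Round up → n₁ = 196; n₂ = r·n₁ = 4 × 196 = 784.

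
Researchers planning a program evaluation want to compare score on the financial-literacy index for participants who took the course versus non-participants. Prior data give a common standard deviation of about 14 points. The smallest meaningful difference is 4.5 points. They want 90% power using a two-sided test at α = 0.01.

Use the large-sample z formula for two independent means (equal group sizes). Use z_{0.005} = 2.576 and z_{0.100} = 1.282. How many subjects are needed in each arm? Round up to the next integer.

n = (z_{α/2} + z_β)² · (σ₁² + σ₂²) / δ²
  = (2.576 + 1.282)² · (2·14² = 392) / 4.5²
  = 14.8842 · 392 / 20.25
  = 288.13
Round up → n = 289 per group.

n = 289 per group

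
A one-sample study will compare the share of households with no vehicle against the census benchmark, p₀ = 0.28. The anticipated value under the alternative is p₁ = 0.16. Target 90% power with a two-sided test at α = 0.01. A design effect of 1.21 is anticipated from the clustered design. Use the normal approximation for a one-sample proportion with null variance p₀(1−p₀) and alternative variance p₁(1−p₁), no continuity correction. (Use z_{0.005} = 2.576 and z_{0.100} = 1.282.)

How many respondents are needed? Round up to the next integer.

n = [z_{α/2}·√(p₀q₀) + z_β·√(p₁q₁)]² / (p₁ − p₀)²
  = [2.576·√(0.28·0.72) + 1.282·√(0.16·0.84)]² / (-0.12)²
  = [2.576·0.4490 + 1.282·0.3666]² / 0.0144
  = [1.6266]² / 0.0144
  = 183.74
Design effect: 1.21 × 183.74 = 222.33.
Round up → n = 223.

n = 223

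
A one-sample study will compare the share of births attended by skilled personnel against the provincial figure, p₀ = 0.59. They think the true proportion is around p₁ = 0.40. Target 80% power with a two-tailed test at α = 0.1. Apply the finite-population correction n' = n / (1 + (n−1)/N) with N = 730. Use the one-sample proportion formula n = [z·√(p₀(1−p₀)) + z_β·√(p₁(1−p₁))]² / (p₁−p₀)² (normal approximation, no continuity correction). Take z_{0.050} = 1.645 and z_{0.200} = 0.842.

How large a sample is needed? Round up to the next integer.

n = [z_{α/2}·√(p₀q₀) + z_β·√(p₁q₁)]² / (p₁ − p₀)²
  = [1.645·√(0.59·0.41) + 0.842·√(0.40·0.60)]² / (-0.19)²
  = [1.645·0.4918 + 0.842·0.4899]² / 0.0361
  = [1.2216]² / 0.0361
  = 41.34
Finite-population correction (N = 730): 41.34 / (1 + (41.34 − 1)/730) = 39.17.
Round up → n = 40.

n = 40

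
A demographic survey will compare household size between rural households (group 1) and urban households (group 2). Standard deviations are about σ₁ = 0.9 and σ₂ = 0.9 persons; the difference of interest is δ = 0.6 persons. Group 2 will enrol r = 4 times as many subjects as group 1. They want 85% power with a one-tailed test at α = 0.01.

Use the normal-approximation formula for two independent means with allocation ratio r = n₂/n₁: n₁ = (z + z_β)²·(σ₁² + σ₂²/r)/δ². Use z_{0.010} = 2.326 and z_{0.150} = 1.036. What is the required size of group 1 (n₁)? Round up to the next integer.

n₁ = 32

n₁ = (z_α + z_β)² · (σ₁² + σ₂²/r) / δ²
   = (2.326 + 1.036)² · (0.9² + 0.9²/4) / 0.6²
   = 11.3030 · (0.81 + 0.2025) / 0.36
   = 11.3030 · 1.0125 / 0.36
   = 31.79
Round up → n₁ = 32; n₂ = r·n₁ = 4 × 32 = 128.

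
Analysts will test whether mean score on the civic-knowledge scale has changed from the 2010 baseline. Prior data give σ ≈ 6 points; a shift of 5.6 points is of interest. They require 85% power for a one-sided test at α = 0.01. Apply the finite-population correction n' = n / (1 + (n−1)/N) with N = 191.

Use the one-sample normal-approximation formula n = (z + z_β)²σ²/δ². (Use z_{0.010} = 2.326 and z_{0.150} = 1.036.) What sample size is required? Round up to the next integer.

n = 13

n = (z_α + z_β)² · σ² / δ²
  = (2.326 + 1.036)² · 6² / 5.6²
  = 11.3030 · 36 / 31.36
  = 12.98
Finite-population correction (N = 191): 12.98 / (1 + (12.98 − 1)/191) = 12.21.
Round up → n = 13.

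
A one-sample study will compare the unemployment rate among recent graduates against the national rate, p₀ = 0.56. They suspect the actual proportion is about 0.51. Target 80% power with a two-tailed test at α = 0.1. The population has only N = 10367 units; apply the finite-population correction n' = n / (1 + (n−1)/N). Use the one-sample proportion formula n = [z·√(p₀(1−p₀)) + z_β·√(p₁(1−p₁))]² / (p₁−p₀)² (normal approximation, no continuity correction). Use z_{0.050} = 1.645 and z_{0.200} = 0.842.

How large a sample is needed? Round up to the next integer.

n = 579

n = [z_{α/2}·√(p₀q₀) + z_β·√(p₁q₁)]² / (p₁ − p₀)²
  = [1.645·√(0.56·0.44) + 0.842·√(0.51·0.49)]² / (-0.05)²
  = [1.645·0.4964 + 0.842·0.4999]² / 0.0025
  = [1.2375]² / 0.0025
  = 612.54
Finite-population correction (N = 10367): 612.54 / (1 + (612.54 − 1)/10367) = 578.42.
Round up → n = 579.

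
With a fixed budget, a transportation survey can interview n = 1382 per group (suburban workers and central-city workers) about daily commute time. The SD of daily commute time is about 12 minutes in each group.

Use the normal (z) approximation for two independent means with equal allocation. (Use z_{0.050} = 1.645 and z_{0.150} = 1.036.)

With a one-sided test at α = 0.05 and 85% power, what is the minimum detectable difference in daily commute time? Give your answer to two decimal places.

δ = (z_α + z_β) · √((σ₁²+σ₂²)/n)
  = (1.645 + 1.036) · √(288/1382)
  = 2.681 · √0.20839
  = 2.681 · 0.4565
  = 1.2239

Minimum detectable difference ≈ 1.22 minutes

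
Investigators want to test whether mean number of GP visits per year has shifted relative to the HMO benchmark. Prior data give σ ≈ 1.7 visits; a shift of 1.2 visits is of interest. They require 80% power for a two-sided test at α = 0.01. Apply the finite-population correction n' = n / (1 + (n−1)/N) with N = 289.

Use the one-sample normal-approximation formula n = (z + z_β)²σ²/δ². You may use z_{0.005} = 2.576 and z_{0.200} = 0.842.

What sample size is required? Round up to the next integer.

n = (z_{α/2} + z_β)² · σ² / δ²
  = (2.576 + 0.842)² · 1.7² / 1.2²
  = 11.6827 · 2.89 / 1.44
  = 23.45
Finite-population correction (N = 289): 23.45 / (1 + (23.45 − 1)/289) = 21.76.
Round up → n = 22.

n = 22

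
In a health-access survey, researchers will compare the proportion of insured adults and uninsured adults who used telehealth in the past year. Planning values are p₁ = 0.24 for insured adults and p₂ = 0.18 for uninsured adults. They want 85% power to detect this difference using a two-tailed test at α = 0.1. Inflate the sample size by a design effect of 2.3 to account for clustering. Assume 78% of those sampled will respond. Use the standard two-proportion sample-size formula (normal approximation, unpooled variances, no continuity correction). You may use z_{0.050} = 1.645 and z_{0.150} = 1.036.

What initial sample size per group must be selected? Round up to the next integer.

n = 1943 per group

n = (z_{α/2} + z_β)² · [p₁(1−p₁) + p₂(1−p₂)] / (p₁ − p₂)²
  = (1.645 + 1.036)² · (0.24·0.76 + 0.18·0.82) / (0.06)²
  = (2.681)² · (0.1824 + 0.1476) / 0.0036
  = 7.1878 · 0.3300 / 0.0036
  = 658.88
Design effect: 2.3 × 658.88 = 1515.42.
Adjust for 78% response: 1515.42 / 0.78 = 1942.85.
Round up → n = 1943 per group.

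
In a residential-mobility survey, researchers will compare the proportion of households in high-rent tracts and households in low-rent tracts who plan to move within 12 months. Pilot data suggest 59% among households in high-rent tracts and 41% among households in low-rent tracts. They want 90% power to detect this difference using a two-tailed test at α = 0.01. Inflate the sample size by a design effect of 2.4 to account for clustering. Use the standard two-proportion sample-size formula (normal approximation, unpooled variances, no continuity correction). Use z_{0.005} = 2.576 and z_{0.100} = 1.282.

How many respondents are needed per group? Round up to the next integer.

n = 534 per group

n = (z_{α/2} + z_β)² · [p₁(1−p₁) + p₂(1−p₂)] / (p₁ − p₂)²
  = (2.576 + 1.282)² · (0.59·0.41 + 0.41·0.59) / (0.18)²
  = (3.858)² · (0.2419 + 0.2419) / 0.0324
  = 14.8842 · 0.4838 / 0.0324
  = 222.25
Design effect: 2.4 × 222.25 = 533.40.
Round up → n = 534 per group.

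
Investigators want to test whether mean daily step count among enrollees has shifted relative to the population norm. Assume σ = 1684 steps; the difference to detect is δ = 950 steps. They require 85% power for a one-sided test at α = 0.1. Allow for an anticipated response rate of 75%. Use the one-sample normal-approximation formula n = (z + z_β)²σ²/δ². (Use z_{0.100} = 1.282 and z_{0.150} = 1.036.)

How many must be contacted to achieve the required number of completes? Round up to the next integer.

n = (z_α + z_β)² · σ² / δ²
  = (1.282 + 1.036)² · 1684² / 950²
  = 5.3731 · 2835856 / 902500
  = 16.88
Adjust for 75% response: 16.88 / 0.75 = 22.51.
Round up → n = 23.

n = 23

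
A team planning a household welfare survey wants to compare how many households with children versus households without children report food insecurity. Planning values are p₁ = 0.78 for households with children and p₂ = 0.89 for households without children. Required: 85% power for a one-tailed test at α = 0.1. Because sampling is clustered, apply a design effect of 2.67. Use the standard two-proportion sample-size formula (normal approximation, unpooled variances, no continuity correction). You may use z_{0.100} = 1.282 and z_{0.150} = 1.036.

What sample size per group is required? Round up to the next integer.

n = 320 per group

n = (z_α + z_β)² · [p₁(1−p₁) + p₂(1−p₂)] / (p₁ − p₂)²
  = (1.282 + 1.036)² · (0.78·0.22 + 0.89·0.11) / (-0.11)²
  = (2.318)² · (0.1716 + 0.0979) / 0.0121
  = 5.3731 · 0.2695 / 0.0121
  = 119.67
Design effect: 2.67 × 119.67 = 319.53.
Round up → n = 320 per group.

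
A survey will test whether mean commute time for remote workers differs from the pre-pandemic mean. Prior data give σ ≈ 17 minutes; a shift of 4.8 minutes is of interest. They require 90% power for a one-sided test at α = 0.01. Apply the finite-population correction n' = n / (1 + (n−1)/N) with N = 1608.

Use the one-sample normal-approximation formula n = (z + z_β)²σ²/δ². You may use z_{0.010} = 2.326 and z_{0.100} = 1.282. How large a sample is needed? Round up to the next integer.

n = (z_α + z_β)² · σ² / δ²
  = (2.326 + 1.282)² · 17² / 4.8²
  = 13.0177 · 289 / 23.04
  = 163.29
Finite-population correction (N = 1608): 163.29 / (1 + (163.29 − 1)/1608) = 148.32.
Round up → n = 149.

n = 149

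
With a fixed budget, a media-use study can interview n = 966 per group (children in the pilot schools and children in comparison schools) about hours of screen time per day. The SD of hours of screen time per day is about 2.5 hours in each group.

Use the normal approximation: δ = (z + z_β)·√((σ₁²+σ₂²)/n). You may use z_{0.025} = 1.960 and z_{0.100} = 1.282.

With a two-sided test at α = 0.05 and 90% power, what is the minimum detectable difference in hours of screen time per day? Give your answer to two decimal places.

Minimum detectable difference ≈ 0.37 hours

δ = (z_{α/2} + z_β) · √((σ₁²+σ₂²)/n)
  = (1.960 + 1.282) · √(12.5/966)
  = 3.242 · √0.01294
  = 3.242 · 0.1138
  = 0.3688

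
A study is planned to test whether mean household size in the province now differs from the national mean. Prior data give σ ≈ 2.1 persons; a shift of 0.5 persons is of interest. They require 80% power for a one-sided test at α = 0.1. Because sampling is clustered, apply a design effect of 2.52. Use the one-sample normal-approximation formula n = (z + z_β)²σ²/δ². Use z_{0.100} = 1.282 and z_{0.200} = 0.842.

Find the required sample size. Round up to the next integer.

n = 201

n = (z_α + z_β)² · σ² / δ²
  = (1.282 + 0.842)² · 2.1² / 0.5²
  = 4.5114 · 4.41 / 0.25
  = 79.58
Design effect: 2.52 × 79.58 = 200.54.
Round up → n = 201.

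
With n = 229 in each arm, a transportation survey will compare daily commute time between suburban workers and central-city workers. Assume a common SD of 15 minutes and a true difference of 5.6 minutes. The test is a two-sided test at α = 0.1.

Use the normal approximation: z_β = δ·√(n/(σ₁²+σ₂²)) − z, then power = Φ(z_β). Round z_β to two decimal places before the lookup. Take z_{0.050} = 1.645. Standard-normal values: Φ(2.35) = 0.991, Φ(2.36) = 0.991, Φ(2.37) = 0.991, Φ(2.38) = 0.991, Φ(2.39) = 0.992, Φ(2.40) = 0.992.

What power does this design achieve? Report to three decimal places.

Power ≈ 0.991

z_β = δ·√(n/(σ₁²+σ₂²)) − z_{α/2}
    = 5.6 · √(229/450) − 1.645
    = 5.6 · 0.71336 − 1.645
    = 3.9948 − 1.645 = 2.3498 → 2.35
Power = Φ(2.35) = 0.991.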